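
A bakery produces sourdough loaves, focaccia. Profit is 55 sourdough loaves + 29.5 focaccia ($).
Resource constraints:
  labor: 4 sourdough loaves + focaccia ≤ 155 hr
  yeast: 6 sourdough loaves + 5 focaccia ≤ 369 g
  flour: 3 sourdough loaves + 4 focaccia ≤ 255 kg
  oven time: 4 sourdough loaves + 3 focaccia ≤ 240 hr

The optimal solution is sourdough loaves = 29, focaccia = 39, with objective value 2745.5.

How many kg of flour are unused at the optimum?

12

flour used = 3·29 + 4·39 = 243; slack = 255 − 243 = 12.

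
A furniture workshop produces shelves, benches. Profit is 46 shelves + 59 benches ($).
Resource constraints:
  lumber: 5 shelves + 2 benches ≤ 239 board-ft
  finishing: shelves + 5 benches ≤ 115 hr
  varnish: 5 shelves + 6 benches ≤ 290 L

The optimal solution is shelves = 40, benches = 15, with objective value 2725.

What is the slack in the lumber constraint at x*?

9

lumber used = 5·40 + 2·15 = 230; slack = 239 − 230 = 9.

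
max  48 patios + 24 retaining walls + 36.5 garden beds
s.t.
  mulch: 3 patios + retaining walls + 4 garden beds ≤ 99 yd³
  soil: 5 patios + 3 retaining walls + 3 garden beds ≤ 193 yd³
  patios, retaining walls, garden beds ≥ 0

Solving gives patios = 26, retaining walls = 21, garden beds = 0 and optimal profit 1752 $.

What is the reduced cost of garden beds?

At the optimum: mulch uses 99 of 99 (binding); soil uses 193 of 193 (binding).
The binding rows give the dual system: 3·y_mulch + 5·y_soil = 48 and 1·y_mulch + 3·y_soil = 24.
Solving: y_mulch = 6, y_soil = 6.
Reduced cost of garden beds: c₃ − yᵀa₃ = 36.5 − (6·4 + 6·3) = 36.5 − 42 = -5.5.

-5.5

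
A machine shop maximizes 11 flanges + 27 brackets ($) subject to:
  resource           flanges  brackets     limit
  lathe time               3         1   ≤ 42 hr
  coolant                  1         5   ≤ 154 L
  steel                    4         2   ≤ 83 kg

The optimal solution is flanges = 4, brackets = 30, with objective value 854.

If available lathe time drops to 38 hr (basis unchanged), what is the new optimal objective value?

846

Binding: lathe time and coolant. Non-binding: steel (7 unused).
By complementary slackness, y = 0 for the non-binding constraint.
Dual feasibility on the basic columns requires 3·y_lathe time + 1·y_coolant = 11, 1·y_lathe time + 5·y_coolant = 27.
This yields shadow prices y_lathe time = 2, y_coolant = 5.
Δz = y_lathe time·Δb = 2 × (-4) = -8, so new z* = 854 − 8 = 846.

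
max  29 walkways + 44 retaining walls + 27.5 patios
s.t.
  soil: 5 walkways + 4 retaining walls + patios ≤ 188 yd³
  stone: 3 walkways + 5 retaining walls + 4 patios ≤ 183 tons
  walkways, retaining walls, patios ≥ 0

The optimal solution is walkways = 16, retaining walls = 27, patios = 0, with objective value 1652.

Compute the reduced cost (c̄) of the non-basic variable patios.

Both soil and stone are binding at x*.
Dual feasibility on the basic columns requires 5·y_soil + 3·y_stone = 29, 4·y_soil + 5·y_stone = 44.
This yields shadow prices y_soil = 1, y_stone = 8.
Reduced cost of patios: c₃ − yᵀa₃ = 27.5 − (1·1 + 8·4) = 27.5 − 33 = -5.5.

-5.5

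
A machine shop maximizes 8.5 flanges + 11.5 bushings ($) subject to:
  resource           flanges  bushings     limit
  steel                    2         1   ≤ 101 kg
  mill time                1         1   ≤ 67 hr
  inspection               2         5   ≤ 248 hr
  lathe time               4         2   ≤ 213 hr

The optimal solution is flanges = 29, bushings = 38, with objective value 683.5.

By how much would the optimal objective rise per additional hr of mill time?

6.5

Check each constraint at x*: steel 96/101 (slack 5); mill time 67/67 (tight); inspection 248/248 (tight); lathe time 192/213 (slack 21).
Since steel, lathe time are not tight, their duals are 0.
The binding rows give the dual system: 1·y_mill time + 2·y_inspection = 8.5 and 1·y_mill time + 5·y_inspection = 11.5.
→ y_mill time = 6.5 and y_inspection = 1.
Shadow price of mill time = 6.5.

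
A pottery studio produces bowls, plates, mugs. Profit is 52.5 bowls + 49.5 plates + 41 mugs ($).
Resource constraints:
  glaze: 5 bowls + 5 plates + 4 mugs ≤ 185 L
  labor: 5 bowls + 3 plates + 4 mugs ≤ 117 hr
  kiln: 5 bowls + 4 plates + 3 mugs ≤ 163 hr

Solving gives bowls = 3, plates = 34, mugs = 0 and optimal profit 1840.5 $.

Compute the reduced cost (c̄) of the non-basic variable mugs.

At the optimum: glaze uses 185 of 185 (binding); labor uses 117 of 117 (binding); kiln uses 151 of 163 (slack = 12).
Slack constraints have shadow price 0 (complementary slackness).
From A_Bᵀ y = c: 5·y_glaze + 5·y_labor = 52.5; 5·y_glaze + 3·y_labor = 49.5.
Solving: y_glaze = 9, y_labor = 1.5.
Reduced cost of mugs: c₃ − yᵀa₃ = 41 − (9·4 + 1.5·4) = 41 − 42 = -1.

-1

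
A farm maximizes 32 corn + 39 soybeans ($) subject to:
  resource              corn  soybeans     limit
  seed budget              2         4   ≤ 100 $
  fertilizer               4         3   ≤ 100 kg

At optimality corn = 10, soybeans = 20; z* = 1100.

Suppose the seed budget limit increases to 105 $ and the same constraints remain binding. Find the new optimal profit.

At the optimum: seed budget uses 100 of 100 (binding); fertilizer uses 100 of 100 (binding).
From A_Bᵀ y = c: 2·y_seed budget + 4·y_fertilizer = 32; 4·y_seed budget + 3·y_fertilizer = 39.
This yields shadow prices y_seed budget = 6, y_fertilizer = 5.
Δz = y_seed budget·Δb = 6 × (5) = 30, so new z* = 1100 + 30 = 1130.

1130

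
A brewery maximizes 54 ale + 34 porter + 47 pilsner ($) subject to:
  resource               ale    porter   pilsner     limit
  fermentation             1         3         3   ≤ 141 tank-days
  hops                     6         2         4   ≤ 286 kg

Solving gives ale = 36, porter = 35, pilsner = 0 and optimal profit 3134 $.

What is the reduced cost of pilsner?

-3

Both fermentation and hops are binding at x*.
Dual feasibility on the basic columns requires 1·y_fermentation + 6·y_hops = 54, 3·y_fermentation + 2·y_hops = 34.
This yields shadow prices y_fermentation = 6, y_hops = 8.
Reduced cost of pilsner: c₃ − yᵀa₃ = 47 − (6·3 + 8·4) = 47 − 50 = -3.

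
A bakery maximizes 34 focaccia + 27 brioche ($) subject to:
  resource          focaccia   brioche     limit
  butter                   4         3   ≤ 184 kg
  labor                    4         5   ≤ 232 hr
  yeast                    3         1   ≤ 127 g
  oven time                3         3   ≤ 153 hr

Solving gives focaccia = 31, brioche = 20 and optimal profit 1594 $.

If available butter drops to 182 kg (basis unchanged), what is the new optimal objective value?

1580

Check each constraint at x*: butter 184/184 (tight); labor 224/232 (slack 8); yeast 113/127 (slack 14); oven time 153/153 (tight).
By complementary slackness, y = 0 for the non-binding constraints.
From A_Bᵀ y = c: 4·y_butter + 3·y_oven time = 34; 3·y_butter + 3·y_oven time = 27.
This yields shadow prices y_butter = 7, y_oven time = 2.
Δz = y_butter·Δb = 7 × (-2) = -14, so new z* = 1594 − 14 = 1580.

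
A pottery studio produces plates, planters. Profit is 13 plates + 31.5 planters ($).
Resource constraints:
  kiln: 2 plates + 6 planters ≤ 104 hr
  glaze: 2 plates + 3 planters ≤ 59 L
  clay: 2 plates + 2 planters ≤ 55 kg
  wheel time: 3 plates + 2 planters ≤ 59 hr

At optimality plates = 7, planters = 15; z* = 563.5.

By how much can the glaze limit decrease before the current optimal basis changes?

7

Binding constraints: kiln, glaze. The basis is B = [[2,6],[2,3]] with det -6.
Per unit decrease in glaze, x* moves by d = (-1, 0.3333).
The basis stays optimal until plates reaches 0; allowable decrease = 7 L.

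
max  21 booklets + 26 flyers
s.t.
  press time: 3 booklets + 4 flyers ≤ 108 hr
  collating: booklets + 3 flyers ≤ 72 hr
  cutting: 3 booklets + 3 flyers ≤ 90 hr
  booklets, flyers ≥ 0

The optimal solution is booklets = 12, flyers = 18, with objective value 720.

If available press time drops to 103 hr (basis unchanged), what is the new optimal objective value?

695

Check each constraint at x*: press time 108/108 (tight); collating 66/72 (slack 6); cutting 90/90 (tight).
By complementary slackness, y = 0 for the non-binding constraint.
The binding rows give the dual system: 3·y_press time + 3·y_cutting = 21 and 4·y_press time + 3·y_cutting = 26.
→ y_press time = 5 and y_cutting = 2.
Δz = y_press time·Δb = 5 × (-5) = -25, so new z* = 720 − 25 = 695.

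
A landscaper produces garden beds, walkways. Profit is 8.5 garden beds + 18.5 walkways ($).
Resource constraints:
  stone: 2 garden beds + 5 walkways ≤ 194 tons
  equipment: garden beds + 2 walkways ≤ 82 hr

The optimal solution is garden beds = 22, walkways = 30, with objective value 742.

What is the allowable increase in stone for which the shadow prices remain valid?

Binding constraints: stone, equipment. The basis is B = [[2,5],[1,2]] with det -1.
Per unit increase in stone, x* moves by d = (-2, 1).
The basis stays optimal until garden beds reaches 0; allowable increase = 11 tons.

11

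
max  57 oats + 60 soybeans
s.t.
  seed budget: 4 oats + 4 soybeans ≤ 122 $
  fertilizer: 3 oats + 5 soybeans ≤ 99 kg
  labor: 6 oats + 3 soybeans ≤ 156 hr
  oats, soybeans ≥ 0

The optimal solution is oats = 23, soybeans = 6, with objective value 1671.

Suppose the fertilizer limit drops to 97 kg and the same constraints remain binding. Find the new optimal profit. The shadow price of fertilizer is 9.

1653

Δb = -2, so new z* = 1671 + (9)·(-2) = 1671 − 18 = 1653.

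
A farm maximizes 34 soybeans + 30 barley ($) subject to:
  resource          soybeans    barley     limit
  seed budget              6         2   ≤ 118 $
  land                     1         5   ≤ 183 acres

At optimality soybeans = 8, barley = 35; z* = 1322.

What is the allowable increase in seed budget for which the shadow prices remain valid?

980

Binding constraints: seed budget, land. The basis is B = [[6,2],[1,5]] with det 28.
Per unit increase in seed budget, x* moves by d = (0.1786, -0.0357).
The basis stays optimal until barley reaches 0; allowable increase = 980 $.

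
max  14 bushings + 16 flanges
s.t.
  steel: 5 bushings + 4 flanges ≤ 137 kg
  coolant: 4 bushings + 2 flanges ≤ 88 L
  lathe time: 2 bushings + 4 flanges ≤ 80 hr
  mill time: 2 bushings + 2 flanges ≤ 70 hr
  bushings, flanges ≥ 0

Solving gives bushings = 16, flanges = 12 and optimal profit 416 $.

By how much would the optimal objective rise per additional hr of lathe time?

Check each constraint at x*: steel 128/137 (slack 9); coolant 88/88 (tight); lathe time 80/80 (tight); mill time 56/70 (slack 14).
Since steel, mill time are not tight, their duals are 0.
The binding rows give the dual system: 4·y_coolant + 2·y_lathe time = 14 and 2·y_coolant + 4·y_lathe time = 16.
Solving: y_coolant = 2, y_lathe time = 3.
Shadow price of lathe time = 3.

3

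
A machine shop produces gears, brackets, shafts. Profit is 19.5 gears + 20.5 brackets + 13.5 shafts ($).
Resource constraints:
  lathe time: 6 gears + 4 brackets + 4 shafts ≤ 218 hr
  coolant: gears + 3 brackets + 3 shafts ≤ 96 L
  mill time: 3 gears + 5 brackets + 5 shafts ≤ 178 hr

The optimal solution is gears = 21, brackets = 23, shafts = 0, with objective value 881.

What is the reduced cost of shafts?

At the optimum: lathe time uses 218 of 218 (binding); coolant uses 90 of 96 (slack = 6); mill time uses 178 of 178 (binding).
By complementary slackness, y = 0 for the non-binding constraint.
The binding rows give the dual system: 6·y_lathe time + 3·y_mill time = 19.5 and 4·y_lathe time + 5·y_mill time = 20.5.
→ y_lathe time = 2 and y_mill time = 2.5.
Reduced cost of shafts: c₃ − yᵀa₃ = 13.5 − (2·4 + 2.5·5) = 13.5 − 20.5 = -7.

-7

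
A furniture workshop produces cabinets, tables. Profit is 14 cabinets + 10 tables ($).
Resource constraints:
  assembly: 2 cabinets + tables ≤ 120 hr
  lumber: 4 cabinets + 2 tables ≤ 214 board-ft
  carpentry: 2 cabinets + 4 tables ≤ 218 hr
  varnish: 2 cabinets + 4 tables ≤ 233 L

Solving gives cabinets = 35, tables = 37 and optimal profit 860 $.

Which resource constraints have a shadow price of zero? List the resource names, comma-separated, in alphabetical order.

assembly, varnish

assembly: 107/120 (slack 13)
lumber: 214/214 (binding)
carpentry: 218/218 (binding)
varnish: 218/233 (slack 15)
By complementary slackness, a constraint with positive slack has shadow price 0 → assembly, varnish.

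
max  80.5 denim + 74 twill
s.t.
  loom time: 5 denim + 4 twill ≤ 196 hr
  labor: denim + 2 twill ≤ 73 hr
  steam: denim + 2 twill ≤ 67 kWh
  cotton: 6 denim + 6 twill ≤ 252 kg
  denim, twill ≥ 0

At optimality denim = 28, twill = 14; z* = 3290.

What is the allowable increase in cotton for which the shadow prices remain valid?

11

Binding constraints: loom time, cotton. The basis is B = [[5,4],[6,6]] with det 6.
Per unit increase in cotton, x* moves by d = (-0.6667, 0.8333).
The basis stays optimal until steam becomes binding; allowable increase = 11 kg.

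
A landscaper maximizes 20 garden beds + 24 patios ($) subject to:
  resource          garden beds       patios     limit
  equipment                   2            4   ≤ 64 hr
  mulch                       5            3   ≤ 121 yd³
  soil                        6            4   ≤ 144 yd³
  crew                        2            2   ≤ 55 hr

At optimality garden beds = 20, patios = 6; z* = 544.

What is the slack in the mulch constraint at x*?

3

mulch used = 5·20 + 3·6 = 118; slack = 121 − 118 = 3.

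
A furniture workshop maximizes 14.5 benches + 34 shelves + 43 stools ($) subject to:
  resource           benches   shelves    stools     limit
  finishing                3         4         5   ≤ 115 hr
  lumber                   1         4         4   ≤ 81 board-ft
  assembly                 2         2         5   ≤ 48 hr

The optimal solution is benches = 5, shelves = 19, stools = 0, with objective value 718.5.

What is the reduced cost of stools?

At the optimum: finishing uses 91 of 115 (slack = 24); lumber uses 81 of 81 (binding); assembly uses 48 of 48 (binding).
By complementary slackness, y = 0 for the non-binding constraint.
The binding rows give the dual system: 1·y_lumber + 2·y_assembly = 14.5 and 4·y_lumber + 2·y_assembly = 34.
→ y_lumber = 6.5 and y_assembly = 4.
Reduced cost of stools: c₃ − yᵀa₃ = 43 − (6.5·4 + 4·5) = 43 − 46 = -3.

-3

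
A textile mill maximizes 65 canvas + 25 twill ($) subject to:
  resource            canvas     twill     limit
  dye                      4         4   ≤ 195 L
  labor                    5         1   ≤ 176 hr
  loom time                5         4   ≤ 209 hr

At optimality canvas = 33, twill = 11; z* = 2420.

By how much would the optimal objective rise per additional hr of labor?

9

At the optimum: dye uses 176 of 195 (slack = 19); labor uses 176 of 176 (binding); loom time uses 209 of 209 (binding).
Slack constraints have shadow price 0 (complementary slackness).
The binding rows give the dual system: 5·y_labor + 5·y_loom time = 65 and 1·y_labor + 4·y_loom time = 25.
→ y_labor = 9 and y_loom time = 4.
Shadow price of labor = 9.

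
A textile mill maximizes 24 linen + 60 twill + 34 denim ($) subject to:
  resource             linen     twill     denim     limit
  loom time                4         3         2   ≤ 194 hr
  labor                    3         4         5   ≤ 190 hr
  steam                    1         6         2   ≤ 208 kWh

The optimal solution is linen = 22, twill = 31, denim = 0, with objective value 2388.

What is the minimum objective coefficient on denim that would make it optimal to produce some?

Binding: labor and steam. Non-binding: loom time (13 unused).
By complementary slackness, y = 0 for the non-binding constraint.
Dual feasibility on the basic columns requires 3·y_labor + 1·y_steam = 24, 4·y_labor + 6·y_steam = 60.
Solving: y_labor = 6, y_steam = 6.
denim enters the basis when its profit ≥ yᵀa₃ = 6·5 + 6·2 = 42.

42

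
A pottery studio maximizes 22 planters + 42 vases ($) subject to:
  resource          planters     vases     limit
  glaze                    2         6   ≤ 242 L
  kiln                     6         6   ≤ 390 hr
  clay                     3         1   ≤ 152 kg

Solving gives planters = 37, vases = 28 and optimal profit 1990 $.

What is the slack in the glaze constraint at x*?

0

glaze used = 2·37 + 6·28 = 242; slack = 242 − 242 = 0.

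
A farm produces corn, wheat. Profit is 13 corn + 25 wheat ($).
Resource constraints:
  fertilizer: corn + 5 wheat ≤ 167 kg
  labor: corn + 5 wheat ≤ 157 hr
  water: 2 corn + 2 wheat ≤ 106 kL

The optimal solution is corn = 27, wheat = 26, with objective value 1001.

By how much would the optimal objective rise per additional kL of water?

5

At the optimum: fertilizer uses 157 of 167 (slack = 10); labor uses 157 of 157 (binding); water uses 106 of 106 (binding).
Since fertilizer is not tight, its dual is 0.
The binding rows give the dual system: 1·y_labor + 2·y_water = 13 and 5·y_labor + 2·y_water = 25.
→ y_labor = 3 and y_water = 5.
Shadow price of water = 5.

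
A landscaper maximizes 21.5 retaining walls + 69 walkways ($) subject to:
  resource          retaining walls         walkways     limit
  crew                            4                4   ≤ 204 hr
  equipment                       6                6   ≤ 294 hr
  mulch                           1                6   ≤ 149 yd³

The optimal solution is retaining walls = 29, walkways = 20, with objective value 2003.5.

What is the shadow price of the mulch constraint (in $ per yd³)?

At the optimum: crew uses 196 of 204 (slack = 8); equipment uses 294 of 294 (binding); mulch uses 149 of 149 (binding).
Slack constraints have shadow price 0 (complementary slackness).
The binding rows give the dual system: 6·y_equipment + 1·y_mulch = 21.5 and 6·y_equipment + 6·y_mulch = 69.
→ y_equipment = 2 and y_mulch = 9.5.
Shadow price of mulch = 9.5.

9.5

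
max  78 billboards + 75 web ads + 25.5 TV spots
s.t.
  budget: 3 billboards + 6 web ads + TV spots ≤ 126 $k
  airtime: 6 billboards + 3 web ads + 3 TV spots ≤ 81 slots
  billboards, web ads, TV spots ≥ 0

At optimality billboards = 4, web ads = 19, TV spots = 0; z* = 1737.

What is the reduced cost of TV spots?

-9.5

Check each constraint at x*: budget 126/126 (tight); airtime 81/81 (tight).
The binding rows give the dual system: 3·y_budget + 6·y_airtime = 78 and 6·y_budget + 3·y_airtime = 75.
→ y_budget = 8 and y_airtime = 9.
Reduced cost of TV spots: c₃ − yᵀa₃ = 25.5 − (8·1 + 9·3) = 25.5 − 35 = -9.5.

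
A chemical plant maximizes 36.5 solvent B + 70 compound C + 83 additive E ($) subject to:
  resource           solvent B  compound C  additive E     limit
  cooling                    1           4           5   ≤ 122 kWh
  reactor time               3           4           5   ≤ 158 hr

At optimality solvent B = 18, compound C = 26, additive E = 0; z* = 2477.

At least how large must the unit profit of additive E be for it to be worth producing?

At the optimum: cooling uses 122 of 122 (binding); reactor time uses 158 of 158 (binding).
From A_Bᵀ y = c: 1·y_cooling + 3·y_reactor time = 36.5; 4·y_cooling + 4·y_reactor time = 70.
Solving: y_cooling = 8, y_reactor time = 9.5.
additive E enters the basis when its profit ≥ yᵀa₃ = 8·5 + 9.5·5 = 87.5.

87.5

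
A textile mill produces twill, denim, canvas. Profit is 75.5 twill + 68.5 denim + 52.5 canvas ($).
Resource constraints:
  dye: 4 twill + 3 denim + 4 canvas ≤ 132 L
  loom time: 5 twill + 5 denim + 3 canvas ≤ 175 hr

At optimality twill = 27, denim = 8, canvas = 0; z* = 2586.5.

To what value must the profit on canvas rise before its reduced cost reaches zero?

Check each constraint at x*: dye 132/132 (tight); loom time 175/175 (tight).
The binding rows give the dual system: 4·y_dye + 5·y_loom time = 75.5 and 3·y_dye + 5·y_loom time = 68.5.
Solving: y_dye = 7, y_loom time = 9.5.
canvas enters the basis when its profit ≥ yᵀa₃ = 7·4 + 9.5·3 = 56.5.

56.5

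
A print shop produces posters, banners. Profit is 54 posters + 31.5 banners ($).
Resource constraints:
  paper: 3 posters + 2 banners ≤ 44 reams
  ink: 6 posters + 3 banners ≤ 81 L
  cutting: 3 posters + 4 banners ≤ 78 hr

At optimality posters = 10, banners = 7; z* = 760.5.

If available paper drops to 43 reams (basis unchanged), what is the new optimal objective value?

751.5

At the optimum: paper uses 44 of 44 (binding); ink uses 81 of 81 (binding); cutting uses 58 of 78 (slack = 20).
Slack constraints have shadow price 0 (complementary slackness).
The binding rows give the dual system: 3·y_paper + 6·y_ink = 54 and 2·y_paper + 3·y_ink = 31.5.
Solving: y_paper = 9, y_ink = 4.5.
Δz = y_paper·Δb = 9 × (-1) = -9, so new z* = 760.5 − 9 = 751.5.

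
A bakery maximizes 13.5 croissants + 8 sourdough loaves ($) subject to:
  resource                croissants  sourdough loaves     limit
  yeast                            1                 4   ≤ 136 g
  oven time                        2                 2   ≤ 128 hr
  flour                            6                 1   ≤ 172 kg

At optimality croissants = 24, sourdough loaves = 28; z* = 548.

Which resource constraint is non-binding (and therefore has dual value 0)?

yeast: 136/136 (binding)
oven time: 104/128 (slack 24)
flour: 172/172 (binding)
By complementary slackness, a constraint with positive slack has shadow price 0 → oven time.

oven time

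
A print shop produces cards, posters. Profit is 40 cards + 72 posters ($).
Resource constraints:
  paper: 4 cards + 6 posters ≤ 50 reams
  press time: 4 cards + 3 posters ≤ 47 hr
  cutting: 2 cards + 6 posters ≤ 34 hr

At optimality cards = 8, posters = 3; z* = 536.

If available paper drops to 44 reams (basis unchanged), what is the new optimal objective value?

488

Binding: paper and cutting. Non-binding: press time (6 unused).
By complementary slackness, y = 0 for the non-binding constraint.
From A_Bᵀ y = c: 4·y_paper + 2·y_cutting = 40; 6·y_paper + 6·y_cutting = 72.
Solving: y_paper = 8, y_cutting = 4.
Δz = y_paper·Δb = 8 × (-6) = -48, so new z* = 536 − 48 = 488.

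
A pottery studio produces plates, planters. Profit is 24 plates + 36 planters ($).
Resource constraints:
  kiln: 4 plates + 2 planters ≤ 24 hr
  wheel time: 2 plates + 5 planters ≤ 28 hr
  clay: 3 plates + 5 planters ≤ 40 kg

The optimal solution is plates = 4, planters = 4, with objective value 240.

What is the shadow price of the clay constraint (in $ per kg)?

Check each constraint at x*: kiln 24/24 (tight); wheel time 28/28 (tight); clay 32/40 (slack 8).
Since clay is not tight, its dual is 0.
Dual feasibility on the basic columns requires 4·y_kiln + 2·y_wheel time = 24, 2·y_kiln + 5·y_wheel time = 36.
Solving: y_kiln = 3, y_wheel time = 6.
Shadow price of clay = 0.

0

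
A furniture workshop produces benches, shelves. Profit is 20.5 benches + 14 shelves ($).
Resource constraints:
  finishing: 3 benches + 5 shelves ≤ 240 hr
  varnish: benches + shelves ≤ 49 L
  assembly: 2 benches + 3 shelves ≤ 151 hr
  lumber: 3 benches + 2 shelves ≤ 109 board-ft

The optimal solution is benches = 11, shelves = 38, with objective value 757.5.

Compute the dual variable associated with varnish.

1

Binding: varnish and lumber. Non-binding: finishing (17 unused), assembly (15 unused).
By complementary slackness, y = 0 for the non-binding constraints.
From A_Bᵀ y = c: 1·y_varnish + 3·y_lumber = 20.5; 1·y_varnish + 2·y_lumber = 14.
→ y_varnish = 1 and y_lumber = 6.5.
Shadow price of varnish = 1.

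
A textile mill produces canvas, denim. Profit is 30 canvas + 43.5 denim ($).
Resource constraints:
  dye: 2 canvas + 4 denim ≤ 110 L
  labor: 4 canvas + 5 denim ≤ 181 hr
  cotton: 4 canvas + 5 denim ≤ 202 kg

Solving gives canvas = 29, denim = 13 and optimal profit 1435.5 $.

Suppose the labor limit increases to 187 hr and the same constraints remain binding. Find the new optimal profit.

1468.5

Binding: dye and labor. Non-binding: cotton (21 unused).
Slack constraints have shadow price 0 (complementary slackness).
Dual feasibility on the basic columns requires 2·y_dye + 4·y_labor = 30, 4·y_dye + 5·y_labor = 43.5.
Solving: y_dye = 4, y_labor = 5.5.
Δz = y_labor·Δb = 5.5 × (6) = 33, so new z* = 1435.5 + 33 = 1468.5.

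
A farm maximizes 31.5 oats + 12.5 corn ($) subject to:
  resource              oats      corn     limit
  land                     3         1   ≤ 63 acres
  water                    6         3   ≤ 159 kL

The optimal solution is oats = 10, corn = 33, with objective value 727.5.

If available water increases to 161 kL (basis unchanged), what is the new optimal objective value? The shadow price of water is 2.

Δb = 2, so new z* = 727.5 + (2)·(2) = 727.5 + 4 = 731.5.

731.5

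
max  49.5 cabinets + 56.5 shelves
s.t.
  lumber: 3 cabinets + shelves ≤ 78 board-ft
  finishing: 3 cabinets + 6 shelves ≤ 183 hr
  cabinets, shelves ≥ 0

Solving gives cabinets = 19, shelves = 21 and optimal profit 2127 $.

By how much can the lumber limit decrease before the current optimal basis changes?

Binding constraints: lumber, finishing. The basis is B = [[3,1],[3,6]] with det 15.
Per unit decrease in lumber, x* moves by d = (-0.4, 0.2).
The basis stays optimal until cabinets reaches 0; allowable decrease = 47.5 board-ft.

47.5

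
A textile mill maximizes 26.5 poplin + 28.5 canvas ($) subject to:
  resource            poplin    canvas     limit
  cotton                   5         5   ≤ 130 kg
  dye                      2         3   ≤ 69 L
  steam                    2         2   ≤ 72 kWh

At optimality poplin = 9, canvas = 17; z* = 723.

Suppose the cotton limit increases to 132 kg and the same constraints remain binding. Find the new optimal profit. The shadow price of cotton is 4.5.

Δb = 2, so new z* = 723 + (4.5)·(2) = 723 + 9 = 732.

732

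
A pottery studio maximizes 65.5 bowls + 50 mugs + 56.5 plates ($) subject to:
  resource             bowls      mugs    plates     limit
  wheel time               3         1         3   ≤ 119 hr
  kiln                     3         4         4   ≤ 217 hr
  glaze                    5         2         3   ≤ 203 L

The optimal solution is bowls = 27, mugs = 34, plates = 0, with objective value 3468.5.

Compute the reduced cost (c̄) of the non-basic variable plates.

-1.5

Binding: kiln and glaze. Non-binding: wheel time (4 unused).
By complementary slackness, y = 0 for the non-binding constraint.
From A_Bᵀ y = c: 3·y_kiln + 5·y_glaze = 65.5; 4·y_kiln + 2·y_glaze = 50.
→ y_kiln = 8.5 and y_glaze = 8.
Reduced cost of plates: c₃ − yᵀa₃ = 56.5 − (8.5·4 + 8·3) = 56.5 − 58 = -1.5.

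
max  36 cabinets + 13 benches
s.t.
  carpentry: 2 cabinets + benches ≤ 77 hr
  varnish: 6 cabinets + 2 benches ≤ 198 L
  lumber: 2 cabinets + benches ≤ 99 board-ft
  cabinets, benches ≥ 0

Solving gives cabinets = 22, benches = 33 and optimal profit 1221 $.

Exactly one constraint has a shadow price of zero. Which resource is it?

lumber

carpentry: 77/77 (binding)
varnish: 198/198 (binding)
lumber: 77/99 (slack 22)
By complementary slackness, a constraint with positive slack has shadow price 0 → lumber.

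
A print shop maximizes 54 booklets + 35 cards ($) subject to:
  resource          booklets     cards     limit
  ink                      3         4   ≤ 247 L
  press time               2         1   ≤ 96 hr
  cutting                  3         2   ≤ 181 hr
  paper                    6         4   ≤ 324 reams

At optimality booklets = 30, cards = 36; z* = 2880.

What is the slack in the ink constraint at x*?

13

ink used = 3·30 + 4·36 = 234; slack = 247 − 234 = 13.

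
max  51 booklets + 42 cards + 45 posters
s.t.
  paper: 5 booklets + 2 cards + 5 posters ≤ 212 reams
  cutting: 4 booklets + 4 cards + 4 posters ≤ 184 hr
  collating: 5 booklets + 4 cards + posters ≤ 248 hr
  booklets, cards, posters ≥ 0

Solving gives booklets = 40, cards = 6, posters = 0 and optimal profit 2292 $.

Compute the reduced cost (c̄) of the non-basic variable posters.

At the optimum: paper uses 212 of 212 (binding); cutting uses 184 of 184 (binding); collating uses 224 of 248 (slack = 24).
Slack constraints have shadow price 0 (complementary slackness).
Dual feasibility on the basic columns requires 5·y_paper + 4·y_cutting = 51, 2·y_paper + 4·y_cutting = 42.
Solving: y_paper = 3, y_cutting = 9.
Reduced cost of posters: c₃ − yᵀa₃ = 45 − (3·5 + 9·4) = 45 − 51 = -6.

-6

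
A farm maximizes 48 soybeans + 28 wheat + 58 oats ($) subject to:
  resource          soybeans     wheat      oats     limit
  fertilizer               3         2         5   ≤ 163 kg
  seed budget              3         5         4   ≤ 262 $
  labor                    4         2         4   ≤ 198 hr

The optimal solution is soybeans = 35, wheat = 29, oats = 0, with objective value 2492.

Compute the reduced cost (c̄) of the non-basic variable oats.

Binding: fertilizer and labor. Non-binding: seed budget (12 unused).
By complementary slackness, y = 0 for the non-binding constraint.
Dual feasibility on the basic columns requires 3·y_fertilizer + 4·y_labor = 48, 2·y_fertilizer + 2·y_labor = 28.
→ y_fertilizer = 8 and y_labor = 6.
Reduced cost of oats: c₃ − yᵀa₃ = 58 − (8·5 + 6·4) = 58 − 64 = -6.

-6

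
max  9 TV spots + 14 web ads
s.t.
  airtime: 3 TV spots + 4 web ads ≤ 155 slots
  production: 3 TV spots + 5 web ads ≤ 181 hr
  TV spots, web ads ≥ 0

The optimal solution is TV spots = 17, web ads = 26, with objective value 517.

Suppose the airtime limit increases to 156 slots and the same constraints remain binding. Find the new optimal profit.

Check each constraint at x*: airtime 155/155 (tight); production 181/181 (tight).
Dual feasibility on the basic columns requires 3·y_airtime + 3·y_production = 9, 4·y_airtime + 5·y_production = 14.
This yields shadow prices y_airtime = 1, y_production = 2.
Δz = y_airtime·Δb = 1 × (1) = 1, so new z* = 517 + 1 = 518.

518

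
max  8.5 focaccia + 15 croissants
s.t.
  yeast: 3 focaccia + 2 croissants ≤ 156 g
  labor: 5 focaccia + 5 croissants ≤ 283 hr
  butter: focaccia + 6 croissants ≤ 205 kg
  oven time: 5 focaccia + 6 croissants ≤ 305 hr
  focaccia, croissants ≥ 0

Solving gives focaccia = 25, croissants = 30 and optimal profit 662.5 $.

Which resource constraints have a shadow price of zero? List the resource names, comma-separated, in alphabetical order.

yeast: 135/156 (slack 21)
labor: 275/283 (slack 8)
butter: 205/205 (binding)
oven time: 305/305 (binding)
By complementary slackness, a constraint with positive slack has shadow price 0 → labor, yeast.

labor, yeast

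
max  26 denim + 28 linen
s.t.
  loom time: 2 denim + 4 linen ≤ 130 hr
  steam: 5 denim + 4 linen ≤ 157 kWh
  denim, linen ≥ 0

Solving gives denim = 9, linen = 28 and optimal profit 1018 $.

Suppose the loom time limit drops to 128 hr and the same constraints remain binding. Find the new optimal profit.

1012

Check each constraint at x*: loom time 130/130 (tight); steam 157/157 (tight).
From A_Bᵀ y = c: 2·y_loom time + 5·y_steam = 26; 4·y_loom time + 4·y_steam = 28.
→ y_loom time = 3 and y_steam = 4.
Δz = y_loom time·Δb = 3 × (-2) = -6, so new z* = 1018 − 6 = 1012.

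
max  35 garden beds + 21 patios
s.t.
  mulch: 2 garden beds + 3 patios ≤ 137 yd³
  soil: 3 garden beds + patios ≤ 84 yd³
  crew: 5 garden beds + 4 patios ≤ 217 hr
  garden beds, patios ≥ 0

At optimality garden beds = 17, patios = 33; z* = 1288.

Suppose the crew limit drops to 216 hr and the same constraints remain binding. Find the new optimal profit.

1284

At the optimum: mulch uses 133 of 137 (slack = 4); soil uses 84 of 84 (binding); crew uses 217 of 217 (binding).
Slack constraints have shadow price 0 (complementary slackness).
Dual feasibility on the basic columns requires 3·y_soil + 5·y_crew = 35, 1·y_soil + 4·y_crew = 21.
This yields shadow prices y_soil = 5, y_crew = 4.
Δz = y_crew·Δb = 4 × (-1) = -4, so new z* = 1288 − 4 = 1284.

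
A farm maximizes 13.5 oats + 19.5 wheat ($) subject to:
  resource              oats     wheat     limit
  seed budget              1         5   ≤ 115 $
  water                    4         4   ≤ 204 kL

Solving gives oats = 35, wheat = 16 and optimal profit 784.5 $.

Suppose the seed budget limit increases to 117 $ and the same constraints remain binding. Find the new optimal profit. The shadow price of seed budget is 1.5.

Δb = 2, so new z* = 784.5 + (1.5)·(2) = 784.5 + 3 = 787.5.

787.5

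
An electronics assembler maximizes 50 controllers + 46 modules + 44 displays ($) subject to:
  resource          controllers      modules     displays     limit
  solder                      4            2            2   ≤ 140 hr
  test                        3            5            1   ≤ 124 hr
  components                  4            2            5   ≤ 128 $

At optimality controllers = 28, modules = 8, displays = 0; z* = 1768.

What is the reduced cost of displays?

Binding: test and components. Non-binding: solder (12 unused).
By complementary slackness, y = 0 for the non-binding constraint.
From A_Bᵀ y = c: 3·y_test + 4·y_components = 50; 5·y_test + 2·y_components = 46.
Solving: y_test = 6, y_components = 8.
Reduced cost of displays: c₃ − yᵀa₃ = 44 − (6·1 + 8·5) = 44 − 46 = -2.

-2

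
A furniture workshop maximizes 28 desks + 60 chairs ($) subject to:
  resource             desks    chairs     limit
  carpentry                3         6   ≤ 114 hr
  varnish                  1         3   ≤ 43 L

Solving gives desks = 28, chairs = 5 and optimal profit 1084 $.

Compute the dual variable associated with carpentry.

8

At the optimum: carpentry uses 114 of 114 (binding); varnish uses 43 of 43 (binding).
From A_Bᵀ y = c: 3·y_carpentry + 1·y_varnish = 28; 6·y_carpentry + 3·y_varnish = 60.
This yields shadow prices y_carpentry = 8, y_varnish = 4.
Shadow price of carpentry = 8.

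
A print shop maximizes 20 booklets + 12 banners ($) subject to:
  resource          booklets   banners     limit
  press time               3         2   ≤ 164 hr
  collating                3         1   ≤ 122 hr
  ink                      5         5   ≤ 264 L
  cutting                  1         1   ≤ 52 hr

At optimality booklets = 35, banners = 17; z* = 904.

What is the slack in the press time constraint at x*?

press time used = 3·35 + 2·17 = 139; slack = 164 − 139 = 25.

25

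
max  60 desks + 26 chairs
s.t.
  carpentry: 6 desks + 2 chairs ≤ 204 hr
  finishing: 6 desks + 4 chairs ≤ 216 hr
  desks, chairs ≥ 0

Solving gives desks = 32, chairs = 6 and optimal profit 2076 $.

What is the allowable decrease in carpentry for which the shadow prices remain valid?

96

Binding constraints: carpentry, finishing. The basis is B = [[6,2],[6,4]] with det 12.
Per unit decrease in carpentry, x* moves by d = (-0.3333, 0.5).
The basis stays optimal until desks reaches 0; allowable decrease = 96 hr.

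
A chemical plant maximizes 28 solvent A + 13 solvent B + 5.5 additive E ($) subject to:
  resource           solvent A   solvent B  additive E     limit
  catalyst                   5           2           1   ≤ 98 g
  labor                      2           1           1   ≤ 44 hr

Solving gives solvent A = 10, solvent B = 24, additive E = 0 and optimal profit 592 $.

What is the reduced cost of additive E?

Both catalyst and labor are binding at x*.
The binding rows give the dual system: 5·y_catalyst + 2·y_labor = 28 and 2·y_catalyst + 1·y_labor = 13.
→ y_catalyst = 2 and y_labor = 9.
Reduced cost of additive E: c₃ − yᵀa₃ = 5.5 − (2·1 + 9·1) = 5.5 − 11 = -5.5.

-5.5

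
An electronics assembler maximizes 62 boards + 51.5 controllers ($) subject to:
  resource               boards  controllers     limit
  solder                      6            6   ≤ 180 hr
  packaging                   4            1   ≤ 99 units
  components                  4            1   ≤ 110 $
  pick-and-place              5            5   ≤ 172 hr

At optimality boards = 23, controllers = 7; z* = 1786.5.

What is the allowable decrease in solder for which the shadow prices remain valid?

31.5

Binding constraints: solder, packaging. The basis is B = [[6,6],[4,1]] with det -18.
Per unit decrease in solder, x* moves by d = (0.0556, -0.2222).
The basis stays optimal until controllers reaches 0; allowable decrease = 31.5 hr.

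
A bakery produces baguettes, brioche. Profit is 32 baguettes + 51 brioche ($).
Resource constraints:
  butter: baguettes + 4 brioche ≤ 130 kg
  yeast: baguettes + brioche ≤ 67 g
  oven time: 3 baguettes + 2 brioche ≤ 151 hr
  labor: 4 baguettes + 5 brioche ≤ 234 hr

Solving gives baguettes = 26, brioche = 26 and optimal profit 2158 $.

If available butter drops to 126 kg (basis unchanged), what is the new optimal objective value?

2142

At the optimum: butter uses 130 of 130 (binding); yeast uses 52 of 67 (slack = 15); oven time uses 130 of 151 (slack = 21); labor uses 234 of 234 (binding).
Since yeast, oven time are not tight, their duals are 0.
From A_Bᵀ y = c: 1·y_butter + 4·y_labor = 32; 4·y_butter + 5·y_labor = 51.
This yields shadow prices y_butter = 4, y_labor = 7.
Δz = y_butter·Δb = 4 × (-4) = -16, so new z* = 2158 − 16 = 2142.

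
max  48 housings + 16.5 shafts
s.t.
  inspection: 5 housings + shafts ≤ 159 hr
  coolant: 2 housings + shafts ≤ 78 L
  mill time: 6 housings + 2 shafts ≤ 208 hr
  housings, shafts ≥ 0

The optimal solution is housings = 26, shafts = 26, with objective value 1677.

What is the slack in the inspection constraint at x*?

inspection used = 5·26 + 1·26 = 156; slack = 159 − 156 = 3.

3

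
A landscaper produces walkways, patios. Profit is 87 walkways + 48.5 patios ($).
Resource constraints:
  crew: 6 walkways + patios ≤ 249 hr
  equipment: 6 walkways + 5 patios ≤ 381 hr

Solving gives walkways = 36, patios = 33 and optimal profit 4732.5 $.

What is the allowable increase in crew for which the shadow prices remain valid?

132

Binding constraints: crew, equipment. The basis is B = [[6,1],[6,5]] with det 24.
Per unit increase in crew, x* moves by d = (0.2083, -0.25).
The basis stays optimal until patios reaches 0; allowable increase = 132 hr.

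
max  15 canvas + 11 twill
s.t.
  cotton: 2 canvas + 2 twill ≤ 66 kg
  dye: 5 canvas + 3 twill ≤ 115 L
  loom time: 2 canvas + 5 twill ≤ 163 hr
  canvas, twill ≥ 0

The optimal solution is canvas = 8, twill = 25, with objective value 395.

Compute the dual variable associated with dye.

2

Check each constraint at x*: cotton 66/66 (tight); dye 115/115 (tight); loom time 141/163 (slack 22).
Slack constraints have shadow price 0 (complementary slackness).
The binding rows give the dual system: 2·y_cotton + 5·y_dye = 15 and 2·y_cotton + 3·y_dye = 11.
Solving: y_cotton = 2.5, y_dye = 2.
Shadow price of dye = 2.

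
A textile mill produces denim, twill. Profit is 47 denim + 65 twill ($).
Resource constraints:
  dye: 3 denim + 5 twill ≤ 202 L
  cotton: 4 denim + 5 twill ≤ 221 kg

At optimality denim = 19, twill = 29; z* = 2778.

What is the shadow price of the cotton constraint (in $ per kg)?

8

At the optimum: dye uses 202 of 202 (binding); cotton uses 221 of 221 (binding).
The binding rows give the dual system: 3·y_dye + 4·y_cotton = 47 and 5·y_dye + 5·y_cotton = 65.
→ y_dye = 5 and y_cotton = 8.
Shadow price of cotton = 8.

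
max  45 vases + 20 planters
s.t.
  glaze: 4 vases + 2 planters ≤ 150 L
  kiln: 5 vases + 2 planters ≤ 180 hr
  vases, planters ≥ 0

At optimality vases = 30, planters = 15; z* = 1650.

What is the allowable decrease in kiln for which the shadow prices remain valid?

Binding constraints: glaze, kiln. The basis is B = [[4,2],[5,2]] with det -2.
Per unit decrease in kiln, x* moves by d = (-1, 2).
The basis stays optimal until vases reaches 0; allowable decrease = 30 hr.

30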